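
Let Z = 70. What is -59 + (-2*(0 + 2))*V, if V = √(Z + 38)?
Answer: -59 - 24*√3 ≈ -100.57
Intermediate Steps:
V = 6*√3 (V = √(70 + 38) = √108 = 6*√3 ≈ 10.392)
-59 + (-2*(0 + 2))*V = -59 + (-2*(0 + 2))*(6*√3) = -59 + (-2*2)*(6*√3) = -59 - 24*√3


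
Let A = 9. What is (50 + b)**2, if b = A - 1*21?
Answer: 1444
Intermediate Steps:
b = -12 (b = 9 - 1*21 = 9 - 21 = -12)
(50 + b)**2 = (50 - 12)**2 = 38**2 = 1444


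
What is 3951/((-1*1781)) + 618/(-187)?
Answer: -1839495/333047 ≈ -5.5232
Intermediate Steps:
3951/((-1*1781)) + 618/(-187) = 3951/(-1781) + 618*(-1/187) = 3951*(-1/1781) - 618/187 = -3951/1781 - 618/187 = -1839495/333047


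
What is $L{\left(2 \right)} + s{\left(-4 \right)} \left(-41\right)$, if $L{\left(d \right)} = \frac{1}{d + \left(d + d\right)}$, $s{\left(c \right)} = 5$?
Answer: $- \frac{1229}{6} \approx -204.83$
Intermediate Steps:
$L{\left(d \right)} = \frac{1}{3 d}$ ($L{\left(d \right)} = \frac{1}{d + 2 d} = \frac{1}{3 d}$)
$L{\left(2 \right)} + s{\left(-4 \right)} \left(-41\right) = \frac{1}{3 \cdot 2} + 5 \left(-41\right) = \frac{1}{3} \cdot \frac{1}{2} - 205 = \frac{1}{6} - 205 = - \frac{1229}{6}$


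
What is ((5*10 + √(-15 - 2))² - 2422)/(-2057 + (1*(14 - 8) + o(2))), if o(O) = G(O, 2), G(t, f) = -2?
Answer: 2422/2053 - (50 + I*√17)²/2053 ≈ -0.029713 - 0.20083*I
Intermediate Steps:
o(O) = -2
((5*10 + √(-15 - 2))² - 2422)/(-2057 + (1*(14 - 8) + o(2))) = ((5*10 + √(-15 - 2))² - 2422)/(-2057 + (1*(14 - 8) - 2)) = ((50 + √(-17))² - 2422)/(-2057 + (1*6 - 2)) = ((50 + I*√17)² - 2422)/(-2057 + (6 - 2)) = (-2422 + (50 + I*√17)²)/(-2057 + 4) = (-2422 + (50 + I*√17)²)/(-2053) = (-2422 + (50 + I*√17)²)*(-1/2053) = 2422/2053 - (50 + I*√17)²/2053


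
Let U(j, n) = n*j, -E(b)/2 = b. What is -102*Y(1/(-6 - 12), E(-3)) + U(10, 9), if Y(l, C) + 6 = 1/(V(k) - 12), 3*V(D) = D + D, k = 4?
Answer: 9981/14 ≈ 712.93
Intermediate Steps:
V(D) = 2*D/3 (V(D) = (D + D)/3 = (2*D)/3 = 2*D/3)
E(b) = -2*b
U(j, n) = j*n
Y(l, C) = -171/28 (Y(l, C) = -6 + 1/((2/3)*4 - 12) = -6 + 1/(8/3 - 12) = -6 + 1/(-28/3) = -6 - 3/28 = -171/28)
-102*Y(1/(-6 - 12), E(-3)) + U(10, 9) = -102*(-171/28) + 10*9 = 8721/14 + 90 = 9981/14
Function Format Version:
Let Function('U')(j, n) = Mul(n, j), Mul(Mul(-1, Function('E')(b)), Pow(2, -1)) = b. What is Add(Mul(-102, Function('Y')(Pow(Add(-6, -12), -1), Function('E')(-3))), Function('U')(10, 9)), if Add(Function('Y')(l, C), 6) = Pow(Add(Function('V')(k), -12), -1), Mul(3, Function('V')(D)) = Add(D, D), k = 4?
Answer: Rational(9981, 14) ≈ 712.93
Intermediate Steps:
Function('V')(D) = Mul(Rational(2, 3), D) (Function('V')(D) = Mul(Rational(1, 3), Add(D, D)) = Mul(Rational(1, 3), Mul(2, D)) = Mul(Rational(2, 3), D))
Function('E')(b) = Mul(-2, b)
Function('U')(j, n) = Mul(j, n)
Function('Y')(l, C) = Rational(-171, 28) (Function('Y')(l, C) = Add(-6, Pow(Add(Mul(Rational(2, 3), 4), -12), -1)) = Add(-6, Pow(Add(Rational(8, 3), -12), -1)) = Add(-6, Pow(Rational(-28, 3), -1)) = Add(-6, Rational(-3, 28)) = Rational(-171, 28))
Add(Mul(-102, Function('Y')(Pow(Add(-6, -12), -1), Function('E')(-3))), Function('U')(10, 9)) = Add(Mul(-102, Rational(-171, 28)), Mul(10, 9)) = Add(Rational(8721, 14), 90) = Rational(9981, 14)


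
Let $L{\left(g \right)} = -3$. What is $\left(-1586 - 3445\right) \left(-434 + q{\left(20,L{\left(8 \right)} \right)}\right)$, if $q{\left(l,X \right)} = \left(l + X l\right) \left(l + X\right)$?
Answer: $5604534$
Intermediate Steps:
$q{\left(l,X \right)} = \left(X + l\right) \left(l + X l\right)$ ($q{\left(l,X \right)} = \left(l + X l\right) \left(X + l\right) = \left(X + l\right) \left(l + X l\right)$)
$\left(-1586 - 3445\right) \left(-434 + q{\left(20,L{\left(8 \right)} \right)}\right) = \left(-1586 - 3445\right) \left(-434 + 20 \left(-3 + 20 + \left(-3\right)^{2} - 60\right)\right) = - 5031 \left(-434 + 20 \left(-3 + 20 + 9 - 60\right)\right) = - 5031 \left(-434 + 20 \left(-34\right)\right) = - 5031 \left(-434 - 680\right) = \left(-5031\right) \left(-1114\right) = 5604534$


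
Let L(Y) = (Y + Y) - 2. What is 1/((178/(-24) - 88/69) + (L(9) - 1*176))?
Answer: -276/46559 ≈ -0.0059280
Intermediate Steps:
L(Y) = -2 + 2*Y (L(Y) = 2*Y - 2 = -2 + 2*Y)
1/((178/(-24) - 88/69) + (L(9) - 1*176)) = 1/((178/(-24) - 88/69) + ((-2 + 2*9) - 1*176)) = 1/((178*(-1/24) - 88*1/69) + ((-2 + 18) - 176)) = 1/((-89/12 - 88/69) + (16 - 176)) = 1/(-2399/276 - 160) = 1/(-46559/276) = -276/46559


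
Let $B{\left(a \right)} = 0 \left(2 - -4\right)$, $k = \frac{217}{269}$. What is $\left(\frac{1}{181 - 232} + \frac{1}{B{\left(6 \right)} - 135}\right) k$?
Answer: $- \frac{13454}{617355} \approx -0.021793$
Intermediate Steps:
$k = \frac{217}{269}$ ($k = 217 \cdot \frac{1}{269} = \frac{217}{269} \approx 0.80669$)
$B{\left(a \right)} = 0$ ($B{\left(a \right)} = 0 \left(2 + 4\right) = 0 \cdot 6 = 0$)
$\left(\frac{1}{181 - 232} + \frac{1}{B{\left(6 \right)} - 135}\right) k = \left(\frac{1}{181 - 232} + \frac{1}{0 - 135}\right) \frac{217}{269} = \left(\frac{1}{-51} + \frac{1}{-135}\right) \frac{217}{269} = \left(- \frac{1}{51} - \frac{1}{135}\right) \frac{217}{269} = \left(- \frac{62}{2295}\right) \frac{217}{269} = - \frac{13454}{617355}$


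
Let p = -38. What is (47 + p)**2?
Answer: 81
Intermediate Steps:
(47 + p)**2 = (47 - 38)**2 = 9**2 = 81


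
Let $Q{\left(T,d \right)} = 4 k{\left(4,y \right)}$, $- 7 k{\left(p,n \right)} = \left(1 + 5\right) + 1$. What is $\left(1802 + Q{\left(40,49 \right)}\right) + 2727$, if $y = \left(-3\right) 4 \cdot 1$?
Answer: $4525$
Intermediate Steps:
$y = -12$ ($y = \left(-12\right) 1 = -12$)
$k{\left(p,n \right)} = -1$ ($k{\left(p,n \right)} = - \frac{\left(1 + 5\right) + 1}{7} = - \frac{6 + 1}{7} = \left(- \frac{1}{7}\right) 7 = -1$)
$Q{\left(T,d \right)} = -4$ ($Q{\left(T,d \right)} = 4 \left(-1\right) = -4$)
$\left(1802 + Q{\left(40,49 \right)}\right) + 2727 = \left(1802 - 4\right) + 2727 = 1798 + 2727 = 4525$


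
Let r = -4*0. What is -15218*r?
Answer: 0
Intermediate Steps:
r = 0
-15218*r = -15218*0 = 0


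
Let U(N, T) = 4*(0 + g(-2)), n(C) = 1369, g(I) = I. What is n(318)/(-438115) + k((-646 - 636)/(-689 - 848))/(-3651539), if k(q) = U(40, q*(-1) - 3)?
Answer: -4995451971/1599794008985 ≈ -0.0031226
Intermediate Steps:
U(N, T) = -8 (U(N, T) = 4*(0 - 2) = 4*(-2) = -8)
k(q) = -8
n(318)/(-438115) + k((-646 - 636)/(-689 - 848))/(-3651539) = 1369/(-438115) - 8/(-3651539) = 1369*(-1/438115) - 8*(-1/3651539) = -1369/438115 + 8/3651539 = -4995451971/1599794008985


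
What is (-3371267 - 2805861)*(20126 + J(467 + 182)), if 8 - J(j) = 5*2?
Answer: -124308523872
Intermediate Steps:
J(j) = -2 (J(j) = 8 - 5*2 = 8 - 1*10 = 8 - 10 = -2)
(-3371267 - 2805861)*(20126 + J(467 + 182)) = (-3371267 - 2805861)*(20126 - 2) = -6177128*20124 = -124308523872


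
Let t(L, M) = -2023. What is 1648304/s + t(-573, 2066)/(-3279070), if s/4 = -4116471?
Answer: -1342898428487/13498196561970 ≈ -0.099487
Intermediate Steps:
s = -16465884 (s = 4*(-4116471) = -16465884)
1648304/s + t(-573, 2066)/(-3279070) = 1648304/(-16465884) - 2023/(-3279070) = 1648304*(-1/16465884) - 2023*(-1/3279070) = -412076/4116471 + 2023/3279070 = -1342898428487/13498196561970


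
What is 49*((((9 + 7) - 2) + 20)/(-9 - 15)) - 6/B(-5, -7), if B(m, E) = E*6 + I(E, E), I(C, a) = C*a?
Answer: -5903/84 ≈ -70.274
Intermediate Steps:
B(m, E) = E² + 6*E (B(m, E) = E*6 + E*E = 6*E + E² = E² + 6*E)
49*((((9 + 7) - 2) + 20)/(-9 - 15)) - 6/B(-5, -7) = 49*((((9 + 7) - 2) + 20)/(-9 - 15)) - 6*(-1/(7*(6 - 7))) = 49*(((16 - 2) + 20)/(-24)) - 6/((-7*(-1))) = 49*((14 + 20)*(-1/24)) - 6/7 = 49*(34*(-1/24)) - 6*⅐ = 49*(-17/12) - 6/7 = -833/12 - 6/7 = -5903/84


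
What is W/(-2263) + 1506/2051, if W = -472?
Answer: 4376150/4641413 ≈ 0.94285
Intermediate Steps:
W/(-2263) + 1506/2051 = -472/(-2263) + 1506/2051 = -472*(-1/2263) + 1506*(1/2051) = 472/2263 + 1506/2051 = 4376150/4641413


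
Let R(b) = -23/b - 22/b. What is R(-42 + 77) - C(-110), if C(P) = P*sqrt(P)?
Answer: -9/7 + 110*I*sqrt(110) ≈ -1.2857 + 1153.7*I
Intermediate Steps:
C(P) = P**(3/2)
R(b) = -45/b
R(-42 + 77) - C(-110) = -45/(-42 + 77) - (-110)**(3/2) = -45/35 - (-110)*I*sqrt(110) = -45*1/35 + 110*I*sqrt(110) = -9/7 + 110*I*sqrt(110)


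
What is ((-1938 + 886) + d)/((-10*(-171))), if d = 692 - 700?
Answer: -106/171 ≈ -0.61988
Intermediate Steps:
d = -8
((-1938 + 886) + d)/((-10*(-171))) = ((-1938 + 886) - 8)/((-10*(-171))) = (-1052 - 8)/1710 = -1060*1/1710 = -106/171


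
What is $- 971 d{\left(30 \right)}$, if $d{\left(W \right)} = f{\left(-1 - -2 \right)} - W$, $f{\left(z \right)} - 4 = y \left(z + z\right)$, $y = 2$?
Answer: $21362$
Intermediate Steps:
$f{\left(z \right)} = 4 + 4 z$ ($f{\left(z \right)} = 4 + 2 \left(z + z\right) = 4 + 2 \cdot 2 z = 4 + 4 z$)
$d{\left(W \right)} = 8 - W$ ($d{\left(W \right)} = \left(4 + 4 \left(-1 - -2\right)\right) - W = \left(4 + 4 \left(-1 + 2\right)\right) - W = \left(4 + 4 \cdot 1\right) - W = \left(4 + 4\right) - W = 8 - W$)
$- 971 d{\left(30 \right)} = - 971 \left(8 - 30\right) = \left(-971\right) \left(-22\right) = 21362$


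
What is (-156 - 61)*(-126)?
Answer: 27342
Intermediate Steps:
(-156 - 61)*(-126) = -217*(-126) = 27342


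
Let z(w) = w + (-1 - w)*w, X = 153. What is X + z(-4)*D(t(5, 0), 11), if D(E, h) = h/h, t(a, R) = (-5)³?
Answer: 137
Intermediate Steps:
t(a, R) = -125
D(E, h) = 1
z(w) = w + w*(-1 - w)
X + z(-4)*D(t(5, 0), 11) = 153 - 1*(-4)²*1 = 153 - 1*16*1 = 153 - 16*1 = 153 - 16 = 137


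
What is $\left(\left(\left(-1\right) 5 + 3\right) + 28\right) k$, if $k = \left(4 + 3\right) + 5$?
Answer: $312$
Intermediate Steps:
$k = 12$ ($k = 7 + 5 = 12$)
$\left(\left(\left(-1\right) 5 + 3\right) + 28\right) k = \left(\left(\left(-1\right) 5 + 3\right) + 28\right) 12 = \left(\left(-5 + 3\right) + 28\right) 12 = \left(-2 + 28\right) 12 = 26 \cdot 12 = 312$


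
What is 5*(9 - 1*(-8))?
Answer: 85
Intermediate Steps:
5*(9 - 1*(-8)) = 5*(9 + 8) = 5*17 = 85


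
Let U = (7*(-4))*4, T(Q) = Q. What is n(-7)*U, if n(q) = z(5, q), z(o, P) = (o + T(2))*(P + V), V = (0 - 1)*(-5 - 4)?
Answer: -1568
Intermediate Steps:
V = 9 (V = -1*(-9) = 9)
z(o, P) = (2 + o)*(9 + P) (z(o, P) = (o + 2)*(P + 9) = (2 + o)*(9 + P))
U = -112 (U = -28*4 = -112)
n(q) = 63 + 7*q (n(q) = 18 + 2*q + 9*5 + q*5 = 18 + 2*q + 45 + 5*q = 63 + 7*q)
n(-7)*U = (63 + 7*(-7))*(-112) = (63 - 49)*(-112) = 14*(-112) = -1568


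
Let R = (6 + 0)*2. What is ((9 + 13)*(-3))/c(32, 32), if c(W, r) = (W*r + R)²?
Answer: -33/536648 ≈ -6.1493e-5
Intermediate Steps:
R = 12 (R = 6*2 = 12)
c(W, r) = (12 + W*r)² (c(W, r) = (W*r + 12)² = (12 + W*r)²)
((9 + 13)*(-3))/c(32, 32) = ((9 + 13)*(-3))/((12 + 32*32)²) = (22*(-3))/((12 + 1024)²) = -66/(1036²) = -66/1073296 = -66*1/1073296 = -33/536648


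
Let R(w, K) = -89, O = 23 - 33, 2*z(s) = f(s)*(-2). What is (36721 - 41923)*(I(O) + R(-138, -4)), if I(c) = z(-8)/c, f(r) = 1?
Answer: 2312289/5 ≈ 4.6246e+5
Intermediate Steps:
z(s) = -1 (z(s) = (1*(-2))/2 = (½)*(-2) = -1)
O = -10
I(c) = -1/c
(36721 - 41923)*(I(O) + R(-138, -4)) = (36721 - 41923)*(-1/(-10) - 89) = -5202*(-1*(-⅒) - 89) = -5202*(⅒ - 89) = -5202*(-889/10) = 2312289/5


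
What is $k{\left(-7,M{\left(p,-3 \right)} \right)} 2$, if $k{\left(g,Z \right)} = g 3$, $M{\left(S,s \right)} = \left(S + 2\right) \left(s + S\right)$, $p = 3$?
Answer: $-42$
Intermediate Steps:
$M{\left(S,s \right)} = \left(2 + S\right) \left(S + s\right)$
$k{\left(g,Z \right)} = 3 g$
$k{\left(-7,M{\left(p,-3 \right)} \right)} 2 = 3 \left(-7\right) 2 = \left(-21\right) 2 = -42$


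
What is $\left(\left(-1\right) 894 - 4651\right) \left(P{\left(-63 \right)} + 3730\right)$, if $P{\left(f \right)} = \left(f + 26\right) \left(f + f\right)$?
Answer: $-46533640$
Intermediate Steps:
$P{\left(f \right)} = 2 f \left(26 + f\right)$ ($P{\left(f \right)} = \left(26 + f\right) 2 f = 2 f \left(26 + f\right)$)
$\left(\left(-1\right) 894 - 4651\right) \left(P{\left(-63 \right)} + 3730\right) = \left(\left(-1\right) 894 - 4651\right) \left(2 \left(-63\right) \left(26 - 63\right) + 3730\right) = \left(-894 - 4651\right) \left(2 \left(-63\right) \left(-37\right) + 3730\right) = - 5545 \left(4662 + 3730\right) = \left(-5545\right) 8392 = -46533640$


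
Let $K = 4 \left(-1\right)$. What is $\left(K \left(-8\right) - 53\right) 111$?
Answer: $-2331$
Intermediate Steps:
$K = -4$
$\left(K \left(-8\right) - 53\right) 111 = \left(\left(-4\right) \left(-8\right) - 53\right) 111 = \left(32 - 53\right) 111 = \left(-21\right) 111 = -2331$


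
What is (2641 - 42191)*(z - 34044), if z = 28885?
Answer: 204038450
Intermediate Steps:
(2641 - 42191)*(z - 34044) = (2641 - 42191)*(28885 - 34044) = -39550*(-5159) = 204038450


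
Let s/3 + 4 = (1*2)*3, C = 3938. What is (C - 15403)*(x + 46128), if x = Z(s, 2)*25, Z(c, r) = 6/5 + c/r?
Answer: -530061345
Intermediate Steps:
s = 6 (s = -12 + 3*((1*2)*3) = -12 + 3*(2*3) = -12 + 3*6 = -12 + 18 = 6)
Z(c, r) = 6/5 + c/r (Z(c, r) = 6*(⅕) + c/r = 6/5 + c/r)
x = 105 (x = (6/5 + 6/2)*25 = (6/5 + 6*(½))*25 = (6/5 + 3)*25 = (21/5)*25 = 105)
(C - 15403)*(x + 46128) = (3938 - 15403)*(105 + 46128) = -11465*46233 = -530061345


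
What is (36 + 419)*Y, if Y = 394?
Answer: 179270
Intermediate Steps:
(36 + 419)*Y = (36 + 419)*394 = 455*394 = 179270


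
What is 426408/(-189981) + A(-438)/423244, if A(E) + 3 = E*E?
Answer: -2526815483/1410672252 ≈ -1.7912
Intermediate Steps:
A(E) = -3 + E² (A(E) = -3 + E*E = -3 + E²)
426408/(-189981) + A(-438)/423244 = 426408/(-189981) + (-3 + (-438)²)/423244 = 426408*(-1/189981) + (-3 + 191844)*(1/423244) = -142136/63327 + 191841*(1/423244) = -142136/63327 + 191841/423244 = -2526815483/1410672252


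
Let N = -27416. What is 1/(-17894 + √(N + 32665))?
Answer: -17894/320189987 - √5249/320189987 ≈ -5.6112e-5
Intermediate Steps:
1/(-17894 + √(N + 32665)) = 1/(-17894 + √(-27416 + 32665)) = 1/(-17894 + √5249)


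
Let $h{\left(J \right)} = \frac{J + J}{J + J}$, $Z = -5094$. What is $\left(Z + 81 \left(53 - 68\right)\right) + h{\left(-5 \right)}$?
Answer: $-6308$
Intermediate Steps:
$h{\left(J \right)} = 1$ ($h{\left(J \right)} = \frac{2 J}{2 J} = 2 J \frac{1}{2 J} = 1$)
$\left(Z + 81 \left(53 - 68\right)\right) + h{\left(-5 \right)} = \left(-5094 + 81 \left(53 - 68\right)\right) + 1 = \left(-5094 + 81 \left(-15\right)\right) + 1 = \left(-5094 - 1215\right) + 1 = -6309 + 1 = -6308$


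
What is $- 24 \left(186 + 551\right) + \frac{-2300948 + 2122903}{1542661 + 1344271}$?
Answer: $- \frac{51064231261}{2886932} \approx -17688.0$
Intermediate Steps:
$- 24 \left(186 + 551\right) + \frac{-2300948 + 2122903}{1542661 + 1344271} = \left(-24\right) 737 - \frac{178045}{2886932} = -17688 - \frac{178045}{2886932} = - \frac{51064231261}{2886932}$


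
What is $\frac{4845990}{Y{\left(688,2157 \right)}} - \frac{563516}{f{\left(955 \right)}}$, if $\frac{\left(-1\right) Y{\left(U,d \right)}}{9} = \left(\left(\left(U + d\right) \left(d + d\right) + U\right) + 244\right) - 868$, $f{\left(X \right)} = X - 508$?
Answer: $- \frac{3458247288737}{2743103559} \approx -1260.7$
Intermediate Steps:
$f{\left(X \right)} = -508 + X$ ($f{\left(X \right)} = X - 508 = -508 + X$)
$Y{\left(U,d \right)} = 5616 - 9 U - 18 d \left(U + d\right)$ ($Y{\left(U,d \right)} = - 9 \left(\left(\left(\left(U + d\right) \left(d + d\right) + U\right) + 244\right) - 868\right) = - 9 \left(\left(\left(\left(U + d\right) 2 d + U\right) + 244\right) - 868\right) = - 9 \left(\left(\left(2 d \left(U + d\right) + U\right) + 244\right) - 868\right) = - 9 \left(\left(\left(U + 2 d \left(U + d\right)\right) + 244\right) - 868\right) = - 9 \left(\left(244 + U + 2 d \left(U + d\right)\right) - 868\right) = - 9 \left(-624 + U + 2 d \left(U + d\right)\right) = 5616 - 9 U - 18 d \left(U + d\right)$)
$\frac{4845990}{Y{\left(688,2157 \right)}} - \frac{563516}{f{\left(955 \right)}} = \frac{4845990}{5616 - 18 \cdot 2157^{2} - 6192 - 12384 \cdot 2157} - \frac{563516}{-508 + 955} = \frac{4845990}{5616 - 83747682 - 6192 - 26712288} - \frac{563516}{447} = \frac{4845990}{-110460546} - \frac{563516}{447} = 4845990 \left(- \frac{1}{110460546}\right) - \frac{563516}{447} = - \frac{807665}{18410091} - \frac{563516}{447} = - \frac{3458247288737}{2743103559}$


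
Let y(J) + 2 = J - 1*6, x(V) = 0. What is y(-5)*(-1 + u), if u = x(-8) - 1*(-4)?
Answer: -39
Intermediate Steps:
u = 4 (u = 0 - 1*(-4) = 0 + 4 = 4)
y(J) = -8 + J (y(J) = -2 + (J - 1*6) = -2 + (J - 6) = -2 + (-6 + J) = -8 + J)
y(-5)*(-1 + u) = (-8 - 5)*(-1 + 4) = -13*3 = -39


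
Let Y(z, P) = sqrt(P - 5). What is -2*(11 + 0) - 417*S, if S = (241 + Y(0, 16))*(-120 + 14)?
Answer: 10652660 + 44202*sqrt(11) ≈ 1.0799e+7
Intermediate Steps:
Y(z, P) = sqrt(-5 + P)
S = -25546 - 106*sqrt(11) (S = (241 + sqrt(-5 + 16))*(-120 + 14) = (241 + sqrt(11))*(-106) = -25546 - 106*sqrt(11) ≈ -25898.)
-2*(11 + 0) - 417*S = -2*(11 + 0) - 417*(-25546 - 106*sqrt(11)) = -2*11 + (10652682 + 44202*sqrt(11)) = -22 + (10652682 + 44202*sqrt(11)) = 10652660 + 44202*sqrt(11)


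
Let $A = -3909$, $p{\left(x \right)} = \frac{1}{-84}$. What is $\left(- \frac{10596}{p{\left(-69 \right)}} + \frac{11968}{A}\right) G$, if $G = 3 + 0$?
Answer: $\frac{3479248208}{1303} \approx 2.6702 \cdot 10^{6}$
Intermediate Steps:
$p{\left(x \right)} = - \frac{1}{84}$
$G = 3$
$\left(- \frac{10596}{p{\left(-69 \right)}} + \frac{11968}{A}\right) G = \left(- \frac{10596}{- \frac{1}{84}} + \frac{11968}{-3909}\right) 3 = \left(\left(-10596\right) \left(-84\right) + 11968 \left(- \frac{1}{3909}\right)\right) 3 = \left(890064 - \frac{11968}{3909}\right) 3 = \frac{3479248208}{3909} \cdot 3 = \frac{3479248208}{1303}$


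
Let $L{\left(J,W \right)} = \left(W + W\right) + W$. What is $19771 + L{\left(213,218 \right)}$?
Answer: $20425$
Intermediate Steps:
$L{\left(J,W \right)} = 3 W$ ($L{\left(J,W \right)} = 2 W + W = 3 W$)
$19771 + L{\left(213,218 \right)} = 19771 + 3 \cdot 218 = 19771 + 654 = 20425$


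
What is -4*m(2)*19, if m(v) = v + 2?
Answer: -304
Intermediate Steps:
m(v) = 2 + v
-4*m(2)*19 = -4*(2 + 2)*19 = -4*4*19 = -16*19 = -304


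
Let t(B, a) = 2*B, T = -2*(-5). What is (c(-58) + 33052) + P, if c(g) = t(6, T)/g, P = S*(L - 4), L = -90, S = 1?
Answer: 955776/29 ≈ 32958.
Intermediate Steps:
T = 10
P = -94 (P = 1*(-90 - 4) = 1*(-94) = -94)
c(g) = 12/g (c(g) = (2*6)/g = 12/g)
(c(-58) + 33052) + P = (12/(-58) + 33052) - 94 = (12*(-1/58) + 33052) - 94 = (-6/29 + 33052) - 94 = 958502/29 - 94 = 955776/29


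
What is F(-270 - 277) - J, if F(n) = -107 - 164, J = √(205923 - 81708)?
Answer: -271 - 91*√15 ≈ -623.44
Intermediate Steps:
J = 91*√15 (J = √124215 = 91*√15 ≈ 352.44)
F(n) = -271
F(-270 - 277) - J = -271 - 91*√15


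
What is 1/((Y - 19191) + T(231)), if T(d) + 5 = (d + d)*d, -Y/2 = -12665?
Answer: 1/112856 ≈ 8.8609e-6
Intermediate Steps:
Y = 25330 (Y = -2*(-12665) = 25330)
T(d) = -5 + 2*d² (T(d) = -5 + (d + d)*d = -5 + (2*d)*d = -5 + 2*d²)
1/((Y - 19191) + T(231)) = 1/((25330 - 19191) + (-5 + 2*231²)) = 1/(6139 + (-5 + 2*53361)) = 1/(6139 + (-5 + 106722)) = 1/(6139 + 106717) = 1/112856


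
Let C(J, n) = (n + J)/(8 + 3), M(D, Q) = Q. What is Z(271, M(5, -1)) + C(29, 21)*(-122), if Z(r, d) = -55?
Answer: -6705/11 ≈ -609.54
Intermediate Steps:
C(J, n) = J/11 + n/11 (C(J, n) = (J + n)/11 = (J + n)*(1/11) = J/11 + n/11)
Z(271, M(5, -1)) + C(29, 21)*(-122) = -55 + ((1/11)*29 + (1/11)*21)*(-122) = -55 + (29/11 + 21/11)*(-122) = -55 + (50/11)*(-122) = -55 - 6100/11 = -6705/11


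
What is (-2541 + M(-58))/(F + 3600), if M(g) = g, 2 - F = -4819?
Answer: -2599/8421 ≈ -0.30863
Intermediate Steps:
F = 4821 (F = 2 - 1*(-4819) = 2 + 4819 = 4821)
(-2541 + M(-58))/(F + 3600) = (-2541 - 58)/(4821 + 3600) = -2599/8421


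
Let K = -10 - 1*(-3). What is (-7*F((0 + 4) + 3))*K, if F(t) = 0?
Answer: 0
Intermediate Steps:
K = -7 (K = -10 + 3 = -7)
(-7*F((0 + 4) + 3))*K = -7*0*(-7) = 0*(-7) = 0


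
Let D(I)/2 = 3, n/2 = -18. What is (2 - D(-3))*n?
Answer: 144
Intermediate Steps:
n = -36 (n = 2*(-18) = -36)
D(I) = 6 (D(I) = 2*3 = 6)
(2 - D(-3))*n = (2 - 1*6)*(-36) = (2 - 6)*(-36) = -4*(-36) = 144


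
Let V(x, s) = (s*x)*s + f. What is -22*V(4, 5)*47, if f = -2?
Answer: -101332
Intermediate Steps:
V(x, s) = -2 + x*s**2 (V(x, s) = (s*x)*s - 2 = x*s**2 - 2 = -2 + x*s**2)
-22*V(4, 5)*47 = -22*(-2 + 4*5**2)*47 = -22*(-2 + 4*25)*47 = -22*(-2 + 100)*47 = -22*98*47 = -2156*47 = -101332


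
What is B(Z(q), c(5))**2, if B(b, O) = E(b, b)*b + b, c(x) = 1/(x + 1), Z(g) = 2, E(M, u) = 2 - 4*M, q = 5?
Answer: 100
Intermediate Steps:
c(x) = 1/(1 + x)
B(b, O) = b + b*(2 - 4*b) (B(b, O) = (2 - 4*b)*b + b = b*(2 - 4*b) + b = b + b*(2 - 4*b))
B(Z(q), c(5))**2 = (2*(3 - 4*2))**2 = (2*(3 - 8))**2 = (2*(-5))**2 = (-10)**2 = 100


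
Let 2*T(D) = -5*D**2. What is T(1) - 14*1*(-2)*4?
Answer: 219/2 ≈ 109.50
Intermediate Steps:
T(D) = -5*D**2/2 (T(D) = (-5*D**2)/2 = -5*D**2/2)
T(1) - 14*1*(-2)*4 = -5/2*1**2 - 14*1*(-2)*4 = -5/2*1 - (-28)*4 = -5/2 - 14*(-8) = -5/2 + 112 = 219/2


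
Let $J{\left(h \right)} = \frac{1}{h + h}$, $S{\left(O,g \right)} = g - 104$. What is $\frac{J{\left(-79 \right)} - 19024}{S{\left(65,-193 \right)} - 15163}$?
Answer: $\frac{3005793}{2442680} \approx 1.2305$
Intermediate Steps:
$S{\left(O,g \right)} = -104 + g$ ($S{\left(O,g \right)} = g - 104 = -104 + g$)
$J{\left(h \right)} = \frac{1}{2 h}$
$\frac{J{\left(-79 \right)} - 19024}{S{\left(65,-193 \right)} - 15163} = \frac{\frac{1}{2 \left(-79\right)} - 19024}{\left(-104 - 193\right) - 15163} = \frac{\frac{1}{2} \left(- \frac{1}{79}\right) - 19024}{-297 - 15163} = \frac{- \frac{1}{158} - 19024}{-15460} = \left(- \frac{3005793}{158}\right) \left(- \frac{1}{15460}\right) = \frac{3005793}{2442680}$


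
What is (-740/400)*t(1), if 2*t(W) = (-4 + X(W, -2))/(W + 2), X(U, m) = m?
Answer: 37/20 ≈ 1.8500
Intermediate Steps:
t(W) = -3/(2 + W) (t(W) = ((-4 - 2)/(W + 2))/2 = (-6/(2 + W))/2 = -3/(2 + W))
(-740/400)*t(1) = (-740/400)*(-3/(2 + 1)) = (-740*1/400)*(-3/3) = -(-111)/(20*3) = -37/20*(-1) = 37/20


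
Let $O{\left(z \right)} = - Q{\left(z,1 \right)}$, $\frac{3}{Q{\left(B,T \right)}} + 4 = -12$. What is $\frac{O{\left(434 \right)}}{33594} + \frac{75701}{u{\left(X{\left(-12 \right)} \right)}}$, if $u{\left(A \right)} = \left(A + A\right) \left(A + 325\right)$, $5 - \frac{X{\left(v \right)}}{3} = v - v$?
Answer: $\frac{99729463}{13437600} \approx 7.4217$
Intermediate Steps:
$Q{\left(B,T \right)} = - \frac{3}{16}$ ($Q{\left(B,T \right)} = \frac{3}{-4 - 12} = \frac{3}{-16} = 3 \left(- \frac{1}{16}\right) = - \frac{3}{16}$)
$X{\left(v \right)} = 15$ ($X{\left(v \right)} = 15 - 3 \left(v - v\right) = 15 - 0 = 15 + 0 = 15$)
$O{\left(z \right)} = \frac{3}{16}$ ($O{\left(z \right)} = \left(-1\right) \left(- \frac{3}{16}\right) = \frac{3}{16}$)
$u{\left(A \right)} = 2 A \left(325 + A\right)$
$\frac{O{\left(434 \right)}}{33594} + \frac{75701}{u{\left(X{\left(-12 \right)} \right)}} = \frac{3}{16 \cdot 33594} + \frac{75701}{2 \cdot 15 \left(325 + 15\right)} = \frac{3}{16} \cdot \frac{1}{33594} + \frac{75701}{2 \cdot 15 \cdot 340} = \frac{1}{179168} + \frac{75701}{10200} = \frac{1}{179168} + 75701 \cdot \frac{1}{10200} = \frac{1}{179168} + \frac{4453}{600} = \frac{99729463}{13437600}$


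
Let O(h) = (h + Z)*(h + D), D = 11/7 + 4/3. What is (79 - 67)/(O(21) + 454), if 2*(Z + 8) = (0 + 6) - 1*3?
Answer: 252/16813 ≈ 0.014988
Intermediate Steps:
Z = -13/2 (Z = -8 + ((0 + 6) - 1*3)/2 = -8 + (6 - 3)/2 = -8 + (1/2)*3 = -8 + 3/2 = -13/2 ≈ -6.5000)
D = 61/21 (D = 11*(1/7) + 4*(1/3) = 11/7 + 4/3 = 61/21 ≈ 2.9048)
O(h) = (-13/2 + h)*(61/21 + h) (O(h) = (h - 13/2)*(h + 61/21) = (-13/2 + h)*(61/21 + h))
(79 - 67)/(O(21) + 454) = (79 - 67)/((-793/42 + 21**2 - 151/42*21) + 454) = 12/((-793/42 + 441 - 151/2) + 454) = 12/(7279/21 + 454) = 12/(16813/21) = 12*(21/16813) = 252/16813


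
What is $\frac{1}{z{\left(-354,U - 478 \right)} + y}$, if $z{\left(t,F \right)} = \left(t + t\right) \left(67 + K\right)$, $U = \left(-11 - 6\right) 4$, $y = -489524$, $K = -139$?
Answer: $- \frac{1}{438548} \approx -2.2803 \cdot 10^{-6}$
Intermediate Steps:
$U = -68$ ($U = \left(-17\right) 4 = -68$)
$z{\left(t,F \right)} = - 144 t$ ($z{\left(t,F \right)} = \left(t + t\right) \left(67 - 139\right) = 2 t \left(-72\right) = - 144 t$)
$\frac{1}{z{\left(-354,U - 478 \right)} + y} = \frac{1}{\left(-144\right) \left(-354\right) - 489524} = \frac{1}{50976 - 489524} = \frac{1}{-438548} = - \frac{1}{438548}$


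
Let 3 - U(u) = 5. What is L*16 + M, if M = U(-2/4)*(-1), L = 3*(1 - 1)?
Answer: 2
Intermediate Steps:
U(u) = -2 (U(u) = 3 - 1*5 = 3 - 5 = -2)
L = 0 (L = 3*0 = 0)
M = 2 (M = -2*(-1) = 2)
L*16 + M = 0*16 + 2 = 0 + 2 = 2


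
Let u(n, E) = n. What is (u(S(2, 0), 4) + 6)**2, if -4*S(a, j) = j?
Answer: 36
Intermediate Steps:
S(a, j) = -j/4
(u(S(2, 0), 4) + 6)**2 = (-1/4*0 + 6)**2 = (0 + 6)**2 = 6**2 = 36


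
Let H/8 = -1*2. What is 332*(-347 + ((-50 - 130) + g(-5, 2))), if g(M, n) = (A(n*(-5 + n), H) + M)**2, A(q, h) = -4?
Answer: -148072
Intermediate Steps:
H = -16 (H = 8*(-1*2) = 8*(-2) = -16)
g(M, n) = (-4 + M)**2
332*(-347 + ((-50 - 130) + g(-5, 2))) = 332*(-347 + ((-50 - 130) + (-4 - 5)**2)) = 332*(-347 + (-180 + (-9)**2)) = 332*(-347 + (-180 + 81)) = 332*(-347 - 99) = 332*(-446) = -148072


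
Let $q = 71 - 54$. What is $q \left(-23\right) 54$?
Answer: $-21114$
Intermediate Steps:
$q = 17$
$q \left(-23\right) 54 = 17 \left(-23\right) 54 = \left(-391\right) 54 = -21114$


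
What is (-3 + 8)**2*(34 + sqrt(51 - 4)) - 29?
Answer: 821 + 25*sqrt(47) ≈ 992.39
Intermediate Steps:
(-3 + 8)**2*(34 + sqrt(51 - 4)) - 29 = 5**2*(34 + sqrt(47)) - 29 = 25*(34 + sqrt(47)) - 29 = (850 + 25*sqrt(47)) - 29 = 821 + 25*sqrt(47)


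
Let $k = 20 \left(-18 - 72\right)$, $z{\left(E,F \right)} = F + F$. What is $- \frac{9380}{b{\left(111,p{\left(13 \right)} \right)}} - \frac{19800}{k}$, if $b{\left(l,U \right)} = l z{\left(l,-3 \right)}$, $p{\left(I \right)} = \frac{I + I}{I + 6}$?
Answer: $\frac{8353}{333} \approx 25.084$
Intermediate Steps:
$z{\left(E,F \right)} = 2 F$
$p{\left(I \right)} = \frac{2 I}{6 + I}$
$k = -1800$ ($k = 20 \left(-90\right) = -1800$)
$b{\left(l,U \right)} = - 6 l$ ($b{\left(l,U \right)} = l 2 \left(-3\right) = l \left(-6\right) = - 6 l$)
$- \frac{9380}{b{\left(111,p{\left(13 \right)} \right)}} - \frac{19800}{k} = - \frac{9380}{\left(-6\right) 111} - \frac{19800}{-1800} = - \frac{9380}{-666} - -11 = \left(-9380\right) \left(- \frac{1}{666}\right) + 11 = \frac{4690}{333} + 11 = \frac{8353}{333}$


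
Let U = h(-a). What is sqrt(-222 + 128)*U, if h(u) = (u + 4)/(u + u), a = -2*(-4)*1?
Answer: I*sqrt(94)/4 ≈ 2.4238*I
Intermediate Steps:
a = 8 (a = 8*1 = 8)
h(u) = (4 + u)/(2*u) (h(u) = (4 + u)/((2*u)) = (4 + u)*(1/(2*u)) = (4 + u)/(2*u))
U = 1/4 (U = (4 - 1*8)/(2*((-1*8))) = (1/2)*(4 - 8)/(-8) = (1/2)*(-1/8)*(-4) = 1/4 ≈ 0.25000)
sqrt(-222 + 128)*U = sqrt(-222 + 128)*(1/4) = sqrt(-94)*(1/4) = (I*sqrt(94))*(1/4) = I*sqrt(94)/4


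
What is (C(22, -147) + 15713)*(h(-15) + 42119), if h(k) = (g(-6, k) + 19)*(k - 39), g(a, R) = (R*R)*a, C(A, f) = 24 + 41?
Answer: 1798581554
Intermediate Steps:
C(A, f) = 65
g(a, R) = a*R² (g(a, R) = R²*a = a*R²)
h(k) = (-39 + k)*(19 - 6*k²) (h(k) = (-6*k² + 19)*(k - 39) = (19 - 6*k²)*(-39 + k) = (-39 + k)*(19 - 6*k²))
(C(22, -147) + 15713)*(h(-15) + 42119) = (65 + 15713)*((-741 - 6*(-15)³ + 19*(-15) + 234*(-15)²) + 42119) = 15778*((-741 - 6*(-3375) - 285 + 234*225) + 42119) = 15778*((-741 + 20250 - 285 + 52650) + 42119) = 15778*(71874 + 42119) = 15778*113993 = 1798581554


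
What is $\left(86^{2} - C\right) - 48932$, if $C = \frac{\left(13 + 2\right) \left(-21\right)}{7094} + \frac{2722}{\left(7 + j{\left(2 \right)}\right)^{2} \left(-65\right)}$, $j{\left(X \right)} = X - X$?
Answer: $- \frac{938460269897}{22594390} \approx -41535.0$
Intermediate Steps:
$j{\left(X \right)} = 0$
$C = - \frac{20313143}{22594390}$ ($C = \frac{\left(13 + 2\right) \left(-21\right)}{7094} + \frac{2722}{\left(7 + 0\right)^{2} \left(-65\right)} = 15 \left(-21\right) \frac{1}{7094} + \frac{2722}{7^{2} \left(-65\right)} = \left(-315\right) \frac{1}{7094} + \frac{2722}{49 \left(-65\right)} = - \frac{315}{7094} + \frac{2722}{-3185} = - \frac{315}{7094} + 2722 \left(- \frac{1}{3185}\right) = - \frac{315}{7094} - \frac{2722}{3185} = - \frac{20313143}{22594390} \approx -0.89903$)
$\left(86^{2} - C\right) - 48932 = \left(86^{2} - - \frac{20313143}{22594390}\right) - 48932 = \left(7396 + \frac{20313143}{22594390}\right) - 48932 = \frac{167128421583}{22594390} - 48932 = - \frac{938460269897}{22594390}$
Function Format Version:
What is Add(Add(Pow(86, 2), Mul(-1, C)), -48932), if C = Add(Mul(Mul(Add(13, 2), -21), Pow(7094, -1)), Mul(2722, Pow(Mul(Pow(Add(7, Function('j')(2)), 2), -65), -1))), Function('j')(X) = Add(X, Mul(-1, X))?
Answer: Rational(-938460269897, 22594390) ≈ -41535.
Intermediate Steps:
Function('j')(X) = 0
C = Rational(-20313143, 22594390) (C = Add(Mul(Mul(Add(13, 2), -21), Pow(7094, -1)), Mul(2722, Pow(Mul(Pow(Add(7, 0), 2), -65), -1))) = Add(Mul(Mul(15, -21), Rational(1, 7094)), Mul(2722, Pow(Mul(Pow(7, 2), -65), -1))) = Add(Mul(-315, Rational(1, 7094)), Mul(2722, Pow(Mul(49, -65), -1))) = Add(Rational(-315, 7094), Mul(2722, Pow(-3185, -1))) = Add(Rational(-315, 7094), Mul(2722, Rational(-1, 3185))) = Add(Rational(-315, 7094), Rational(-2722, 3185)) = Rational(-20313143, 22594390) ≈ -0.89903)
Add(Add(Pow(86, 2), Mul(-1, C)), -48932) = Add(Add(Pow(86, 2), Mul(-1, Rational(-20313143, 22594390))), -48932) = Add(Add(7396, Rational(20313143, 22594390)), -48932) = Add(Rational(167128421583, 22594390), -48932) = Rational(-938460269897, 22594390)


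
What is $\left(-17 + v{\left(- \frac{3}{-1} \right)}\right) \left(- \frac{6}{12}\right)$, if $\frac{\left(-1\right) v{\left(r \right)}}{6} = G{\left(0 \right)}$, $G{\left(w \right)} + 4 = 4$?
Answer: $\frac{17}{2} \approx 8.5$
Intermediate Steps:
$G{\left(w \right)} = 0$ ($G{\left(w \right)} = -4 + 4 = 0$)
$v{\left(r \right)} = 0$ ($v{\left(r \right)} = \left(-6\right) 0 = 0$)
$\left(-17 + v{\left(- \frac{3}{-1} \right)}\right) \left(- \frac{6}{12}\right) = \left(-17 + 0\right) \left(- \frac{6}{12}\right) = - 17 \left(\left(-6\right) \frac{1}{12}\right) = \left(-17\right) \left(- \frac{1}{2}\right) = \frac{17}{2}$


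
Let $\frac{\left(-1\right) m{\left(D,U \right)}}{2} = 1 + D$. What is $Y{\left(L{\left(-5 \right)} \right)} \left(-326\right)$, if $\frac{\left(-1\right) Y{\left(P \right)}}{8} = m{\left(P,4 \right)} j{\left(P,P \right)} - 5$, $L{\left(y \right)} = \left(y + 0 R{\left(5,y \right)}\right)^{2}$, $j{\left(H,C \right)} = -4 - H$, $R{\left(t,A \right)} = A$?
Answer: $3919824$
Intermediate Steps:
$m{\left(D,U \right)} = -2 - 2 D$ ($m{\left(D,U \right)} = - 2 \left(1 + D\right) = -2 - 2 D$)
$L{\left(y \right)} = y^{2}$ ($L{\left(y \right)} = \left(y + 0 y\right)^{2} = \left(y + 0\right)^{2} = y^{2}$)
$Y{\left(P \right)} = 40 - 8 \left(-4 - P\right) \left(-2 - 2 P\right)$ ($Y{\left(P \right)} = - 8 \left(\left(-2 - 2 P\right) \left(-4 - P\right) - 5\right) = - 8 \left(\left(-4 - P\right) \left(-2 - 2 P\right) - 5\right) = - 8 \left(-5 + \left(-4 - P\right) \left(-2 - 2 P\right)\right) = 40 - 8 \left(-4 - P\right) \left(-2 - 2 P\right)$)
$Y{\left(L{\left(-5 \right)} \right)} \left(-326\right) = \left(40 - 16 \left(1 + \left(-5\right)^{2}\right) \left(4 + \left(-5\right)^{2}\right)\right) \left(-326\right) = \left(40 - 16 \left(1 + 25\right) \left(4 + 25\right)\right) \left(-326\right) = \left(40 - 416 \cdot 29\right) \left(-326\right) = \left(40 - 12064\right) \left(-326\right) = \left(-12024\right) \left(-326\right) = 3919824$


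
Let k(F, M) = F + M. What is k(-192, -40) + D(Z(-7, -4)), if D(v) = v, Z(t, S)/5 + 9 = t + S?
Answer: -332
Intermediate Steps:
Z(t, S) = -45 + 5*S + 5*t (Z(t, S) = -45 + 5*(t + S) = -45 + 5*(S + t) = -45 + (5*S + 5*t) = -45 + 5*S + 5*t)
k(-192, -40) + D(Z(-7, -4)) = (-192 - 40) + (-45 + 5*(-4) + 5*(-7)) = -232 + (-45 - 20 - 35) = -232 - 100 = -332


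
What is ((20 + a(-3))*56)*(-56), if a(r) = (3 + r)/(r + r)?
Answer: -62720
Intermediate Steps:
a(r) = (3 + r)/(2*r) (a(r) = (3 + r)/((2*r)) = (3 + r)*(1/(2*r)) = (3 + r)/(2*r))
((20 + a(-3))*56)*(-56) = ((20 + (½)*(3 - 3)/(-3))*56)*(-56) = ((20 + (½)*(-⅓)*0)*56)*(-56) = ((20 + 0)*56)*(-56) = (20*56)*(-56) = 1120*(-56) = -62720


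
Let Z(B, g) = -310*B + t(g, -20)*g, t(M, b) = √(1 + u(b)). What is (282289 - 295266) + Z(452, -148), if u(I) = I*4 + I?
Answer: -153097 - 444*I*√11 ≈ -1.531e+5 - 1472.6*I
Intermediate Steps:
u(I) = 5*I (u(I) = 4*I + I = 5*I)
t(M, b) = √(1 + 5*b)
Z(B, g) = -310*B + 3*I*g*√11 (Z(B, g) = -310*B + √(1 + 5*(-20))*g = -310*B + √(1 - 100)*g = -310*B + √(-99)*g = -310*B + (3*I*√11)*g = -310*B + 3*I*g*√11)
(282289 - 295266) + Z(452, -148) = (282289 - 295266) + (-310*452 + 3*I*(-148)*√11) = -12977 + (-140120 - 444*I*√11) = -153097 - 444*I*√11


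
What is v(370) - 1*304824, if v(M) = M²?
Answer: -167924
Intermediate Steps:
v(370) - 1*304824 = 370² - 1*304824 = 136900 - 304824 = -167924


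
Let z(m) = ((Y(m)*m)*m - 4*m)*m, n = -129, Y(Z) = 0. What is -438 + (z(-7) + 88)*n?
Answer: 13494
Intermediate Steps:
z(m) = -4*m² (z(m) = ((0*m)*m - 4*m)*m = (0*m - 4*m)*m = (0 - 4*m)*m = (-4*m)*m = -4*m²)
-438 + (z(-7) + 88)*n = -438 + (-4*(-7)² + 88)*(-129) = -438 + (-4*49 + 88)*(-129) = -438 + (-196 + 88)*(-129) = -438 - 108*(-129) = -438 + 13932 = 13494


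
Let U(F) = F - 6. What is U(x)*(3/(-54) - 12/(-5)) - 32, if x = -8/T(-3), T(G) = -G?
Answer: -7063/135 ≈ -52.319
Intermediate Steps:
x = -8/3 (x = -8/((-1*(-3))) = -8/3 ≈ -2.6667)
U(F) = -6 + F
U(x)*(3/(-54) - 12/(-5)) - 32 = (-6 - 8/3)*(3/(-54) - 12/(-5)) - 32 = -26*(3*(-1/54) - 12*(-⅕))/3 - 32 = -26*(-1/18 + 12/5)/3 - 32 = -26/3*211/90 - 32 = -2743/135 - 32 = -7063/135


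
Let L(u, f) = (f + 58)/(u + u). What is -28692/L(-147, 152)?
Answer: 200844/5 ≈ 40169.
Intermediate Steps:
L(u, f) = (58 + f)/(2*u) (L(u, f) = (58 + f)/((2*u)) = (58 + f)*(1/(2*u)) = (58 + f)/(2*u))
-28692/L(-147, 152) = -28692*(-294/(58 + 152)) = -28692/((½)*(-1/147)*210) = -28692/(-5/7) = -28692*(-7/5) = 200844/5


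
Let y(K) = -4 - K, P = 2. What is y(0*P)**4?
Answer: 256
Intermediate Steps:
y(0*P)**4 = (-4 - 0*2)**4 = (-4 - 1*0)**4 = (-4 + 0)**4 = (-4)**4 = 256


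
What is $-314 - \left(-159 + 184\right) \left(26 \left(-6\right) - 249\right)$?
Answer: $9811$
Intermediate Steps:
$-314 - \left(-159 + 184\right) \left(26 \left(-6\right) - 249\right) = -314 - 25 \left(-156 - 249\right) = -314 - 25 \left(-405\right) = -314 - -10125 = -314 + 10125 = 9811$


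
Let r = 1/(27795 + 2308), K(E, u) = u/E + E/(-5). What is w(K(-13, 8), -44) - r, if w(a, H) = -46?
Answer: -1384739/30103 ≈ -46.000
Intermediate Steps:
K(E, u) = -E/5 + u/E (K(E, u) = u/E + E*(-⅕) = u/E - E/5 = -E/5 + u/E)
r = 1/30103 ≈ 3.3219e-5
w(K(-13, 8), -44) - r = -46 - 1*1/30103 = -46 - 1/30103 = -1384739/30103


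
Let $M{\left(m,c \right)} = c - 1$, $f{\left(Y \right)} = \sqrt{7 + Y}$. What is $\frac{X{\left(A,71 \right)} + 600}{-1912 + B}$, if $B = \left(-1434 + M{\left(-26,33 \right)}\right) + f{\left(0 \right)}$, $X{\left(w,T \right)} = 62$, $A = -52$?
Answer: $- \frac{2193868}{10982589} - \frac{662 \sqrt{7}}{10982589} \approx -0.19992$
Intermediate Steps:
$M{\left(m,c \right)} = -1 + c$ ($M{\left(m,c \right)} = c - 1 = -1 + c$)
$B = -1402 + \sqrt{7}$ ($B = \left(-1434 + \left(-1 + 33\right)\right) + \sqrt{7 + 0} = \left(-1434 + 32\right) + \sqrt{7} = -1402 + \sqrt{7} \approx -1399.4$)
$\frac{X{\left(A,71 \right)} + 600}{-1912 + B} = \frac{62 + 600}{-1912 - \left(1402 - \sqrt{7}\right)} = \frac{662}{-3314 + \sqrt{7}}$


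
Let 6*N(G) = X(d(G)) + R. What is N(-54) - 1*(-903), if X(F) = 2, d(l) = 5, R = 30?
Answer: 2725/3 ≈ 908.33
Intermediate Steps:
N(G) = 16/3 (N(G) = (2 + 30)/6 = (1/6)*32 = 16/3)
N(-54) - 1*(-903) = 16/3 - 1*(-903) = 16/3 + 903 = 2725/3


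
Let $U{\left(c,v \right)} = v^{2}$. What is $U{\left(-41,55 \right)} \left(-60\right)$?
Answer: $-181500$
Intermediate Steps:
$U{\left(-41,55 \right)} \left(-60\right) = 55^{2} \left(-60\right) = 3025 \left(-60\right) = -181500$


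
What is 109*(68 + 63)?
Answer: 14279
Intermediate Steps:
109*(68 + 63) = 109*131 = 14279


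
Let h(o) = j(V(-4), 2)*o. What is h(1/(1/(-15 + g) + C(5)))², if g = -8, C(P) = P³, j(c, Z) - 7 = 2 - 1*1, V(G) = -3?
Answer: 8464/2064969 ≈ 0.0040988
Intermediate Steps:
j(c, Z) = 8 (j(c, Z) = 7 + (2 - 1*1) = 7 + (2 - 1) = 7 + 1 = 8)
h(o) = 8*o
h(1/(1/(-15 + g) + C(5)))² = (8/(1/(-15 - 8) + 5³))² = (8/(1/(-23) + 125))² = (8/(-1/23 + 125))² = (8/(2874/23))² = (8*(23/2874))² = (92/1437)² = 8464/2064969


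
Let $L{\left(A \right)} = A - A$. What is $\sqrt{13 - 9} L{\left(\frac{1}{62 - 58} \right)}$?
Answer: $0$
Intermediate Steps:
$L{\left(A \right)} = 0$
$\sqrt{13 - 9} L{\left(\frac{1}{62 - 58} \right)} = \sqrt{13 - 9} \cdot 0 = \sqrt{4} \cdot 0 = 2 \cdot 0 = 0$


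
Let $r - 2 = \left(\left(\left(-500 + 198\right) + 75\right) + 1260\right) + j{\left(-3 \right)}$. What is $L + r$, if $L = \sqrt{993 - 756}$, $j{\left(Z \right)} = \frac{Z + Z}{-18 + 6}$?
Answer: $\frac{2071}{2} + \sqrt{237} \approx 1050.9$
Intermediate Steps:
$j{\left(Z \right)} = - \frac{Z}{6}$ ($j{\left(Z \right)} = \frac{2 Z}{-12} = 2 Z \left(- \frac{1}{12}\right) = - \frac{Z}{6}$)
$r = \frac{2071}{2}$ ($r = 2 + \left(\left(\left(\left(-500 + 198\right) + 75\right) + 1260\right) - - \frac{1}{2}\right) = 2 + \left(\left(\left(-302 + 75\right) + 1260\right) + \frac{1}{2}\right) = 2 + \left(\left(-227 + 1260\right) + \frac{1}{2}\right) = 2 + \left(1033 + \frac{1}{2}\right) = 2 + \frac{2067}{2} = \frac{2071}{2} \approx 1035.5$)
$L = \sqrt{237} \approx 15.395$
$L + r = \sqrt{237} + \frac{2071}{2} = \frac{2071}{2} + \sqrt{237}$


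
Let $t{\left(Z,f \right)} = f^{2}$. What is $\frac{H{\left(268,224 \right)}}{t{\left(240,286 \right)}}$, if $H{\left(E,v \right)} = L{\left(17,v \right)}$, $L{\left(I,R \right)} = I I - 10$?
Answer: $\frac{279}{81796} \approx 0.0034109$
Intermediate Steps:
$L{\left(I,R \right)} = -10 + I^{2}$ ($L{\left(I,R \right)} = I^{2} - 10 = -10 + I^{2}$)
$H{\left(E,v \right)} = 279$ ($H{\left(E,v \right)} = -10 + 17^{2} = -10 + 289 = 279$)
$\frac{H{\left(268,224 \right)}}{t{\left(240,286 \right)}} = \frac{279}{286^{2}} = \frac{279}{81796}$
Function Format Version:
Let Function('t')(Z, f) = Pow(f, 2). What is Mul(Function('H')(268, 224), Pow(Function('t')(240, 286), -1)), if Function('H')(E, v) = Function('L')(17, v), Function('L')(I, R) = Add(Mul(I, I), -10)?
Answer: Rational(279, 81796) ≈ 0.0034109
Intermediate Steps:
Function('L')(I, R) = Add(-10, Pow(I, 2)) (Function('L')(I, R) = Add(Pow(I, 2), -10) = Add(-10, Pow(I, 2)))
Function('H')(E, v) = 279 (Function('H')(E, v) = Add(-10, Pow(17, 2)) = Add(-10, 289) = 279)
Mul(Function('H')(268, 224), Pow(Function('t')(240, 286), -1)) = Mul(279, Pow(Pow(286, 2), -1)) = Mul(279, Pow(81796, -1)) = Mul(279, Rational(1, 81796)) = Rational(279, 81796)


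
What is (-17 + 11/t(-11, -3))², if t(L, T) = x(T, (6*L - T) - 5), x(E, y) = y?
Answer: 1361889/4624 ≈ 294.53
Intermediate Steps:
t(L, T) = -5 - T + 6*L (t(L, T) = (6*L - T) - 5 = (-T + 6*L) - 5 = -5 - T + 6*L)
(-17 + 11/t(-11, -3))² = (-17 + 11/(-5 - 1*(-3) + 6*(-11)))² = (-17 + 11/(-5 + 3 - 66))² = (-17 + 11/(-68))² = (-17 + 11*(-1/68))² = (-17 - 11/68)² = (-1167/68)² = 1361889/4624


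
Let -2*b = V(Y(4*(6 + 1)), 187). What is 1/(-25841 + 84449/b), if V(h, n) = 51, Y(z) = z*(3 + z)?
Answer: -51/1486789 ≈ -3.4302e-5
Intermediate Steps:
b = -51/2 (b = -½*51 = -51/2 ≈ -25.500)
1/(-25841 + 84449/b) = 1/(-25841 + 84449/(-51/2)) = 1/(-25841 + 84449*(-2/51)) = 1/(-25841 - 168898/51) = 1/(-1486789/51) = -51/1486789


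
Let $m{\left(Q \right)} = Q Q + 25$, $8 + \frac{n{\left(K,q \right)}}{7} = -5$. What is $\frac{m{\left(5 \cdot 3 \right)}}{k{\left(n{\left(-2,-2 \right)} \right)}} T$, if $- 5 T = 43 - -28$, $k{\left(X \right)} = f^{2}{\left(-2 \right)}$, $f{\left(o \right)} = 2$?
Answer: $- \frac{1775}{2} \approx -887.5$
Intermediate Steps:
$n{\left(K,q \right)} = -91$ ($n{\left(K,q \right)} = -56 + 7 \left(-5\right) = -56 - 35 = -91$)
$k{\left(X \right)} = 4$ ($k{\left(X \right)} = 2^{2} = 4$)
$m{\left(Q \right)} = 25 + Q^{2}$ ($m{\left(Q \right)} = Q^{2} + 25 = 25 + Q^{2}$)
$T = - \frac{71}{5}$ ($T = - \frac{43 - -28}{5} = - \frac{43 + 28}{5} = \left(- \frac{1}{5}\right) 71 = - \frac{71}{5} \approx -14.2$)
$\frac{m{\left(5 \cdot 3 \right)}}{k{\left(n{\left(-2,-2 \right)} \right)}} T = \frac{25 + \left(5 \cdot 3\right)^{2}}{4} \left(- \frac{71}{5}\right) = \left(25 + 15^{2}\right) \frac{1}{4} \left(- \frac{71}{5}\right) = \left(25 + 225\right) \frac{1}{4} \left(- \frac{71}{5}\right) = 250 \cdot \frac{1}{4} \left(- \frac{71}{5}\right) = \frac{125}{2} \left(- \frac{71}{5}\right) = - \frac{1775}{2}$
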